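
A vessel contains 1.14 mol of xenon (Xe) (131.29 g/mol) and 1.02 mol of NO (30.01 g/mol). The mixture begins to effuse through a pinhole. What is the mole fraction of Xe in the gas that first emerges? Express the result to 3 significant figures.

The effusion rate of species i is ∝ p_i/√M_i ∝ n_i/√M_i.
x_Xe(eff) = (n_Xe/√M_Xe) / (n_Xe/√M_Xe + n_NO/√M_NO)
= (1.14/√131.29) / (1.14/√131.29 + 1.02/√30.01) = 0.09949/(0.09949 + 0.1862) = 0.348.

0.348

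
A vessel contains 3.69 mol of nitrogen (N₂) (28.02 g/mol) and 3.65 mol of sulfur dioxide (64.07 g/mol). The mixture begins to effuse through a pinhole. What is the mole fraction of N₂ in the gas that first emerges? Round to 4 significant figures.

Effusion rate of each component ∝ n_i/√M_i (partial pressure × 1/√M).
So x_N₂ in the escaping gas = (n_N₂/√M_N₂) / Σ(n_i/√M_i)
= (3.69/√28.02) / (3.69/√28.02 + 3.65/√64.07) = 0.6971/(0.6971 + 0.4560) = 0.6045.

0.6045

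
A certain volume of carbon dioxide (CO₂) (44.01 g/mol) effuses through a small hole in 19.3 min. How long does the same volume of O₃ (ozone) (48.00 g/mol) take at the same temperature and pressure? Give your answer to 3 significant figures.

By Graham's law, t_O₃/t_CO₂ = √(M_O₃/M_CO₂) = √(48.00/44.01) = √1.091 = 1.044.
So the time for O₃ is 19.3 × 1.044 = 20.2 min.

20.2 min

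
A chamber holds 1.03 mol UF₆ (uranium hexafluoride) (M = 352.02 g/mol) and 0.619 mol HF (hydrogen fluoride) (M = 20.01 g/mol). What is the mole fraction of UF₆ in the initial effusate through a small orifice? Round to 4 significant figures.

The effusion rate of species i is ∝ p_i/√M_i ∝ n_i/√M_i.
Mole fraction of UF₆ in the effusate = (n_UF₆/√M_UF₆) / (n_UF₆/√M_UF₆ + n_HF/√M_HF)
= (1.03/√352.02) / (1.03/√352.02 + 0.619/√20.01) = 0.05490/(0.05490 + 0.1384) = 0.2840.

0.2840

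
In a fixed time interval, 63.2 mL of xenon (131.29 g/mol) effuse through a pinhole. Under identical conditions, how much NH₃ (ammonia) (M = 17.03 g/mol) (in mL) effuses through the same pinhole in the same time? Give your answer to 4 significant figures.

By Graham's law, rate_NH₃/rate_Xe = √(M_Xe/M_NH₃) = √(131.29/17.03) = √7.709 = 2.777.
So the volume for NH₃ is 63.2 × 2.777 = 175.5 mL.

175.5 mL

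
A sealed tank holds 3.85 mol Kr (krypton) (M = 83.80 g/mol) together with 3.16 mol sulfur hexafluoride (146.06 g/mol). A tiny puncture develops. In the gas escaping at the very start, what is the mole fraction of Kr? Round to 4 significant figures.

Effusion rate of each component ∝ n_i/√M_i (partial pressure × 1/√M).
Mole fraction of Kr in the effusate = (n_Kr/√M_Kr) / (n_Kr/√M_Kr + n_SF₆/√M_SF₆)
= (3.85/√83.80) / (3.85/√83.80 + 3.16/√146.06) = 0.4206/(0.4206 + 0.2615) = 0.6166.

0.6166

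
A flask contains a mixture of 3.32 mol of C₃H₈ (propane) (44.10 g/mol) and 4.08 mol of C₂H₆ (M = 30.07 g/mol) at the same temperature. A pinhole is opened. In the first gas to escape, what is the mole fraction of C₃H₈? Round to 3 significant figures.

Rate_i ∝ x_i/√M_i (Graham's law weighted by mole fraction), so the effusate composition follows n_i/√M_i.
So x_C₃H₈ in the escaping gas = (n_C₃H₈/√M_C₃H₈) / Σ(n_i/√M_i)
= (3.32/√44.10) / (3.32/√44.10 + 4.08/√30.07) = 0.4999/(0.4999 + 0.7440) = 0.402.

0.402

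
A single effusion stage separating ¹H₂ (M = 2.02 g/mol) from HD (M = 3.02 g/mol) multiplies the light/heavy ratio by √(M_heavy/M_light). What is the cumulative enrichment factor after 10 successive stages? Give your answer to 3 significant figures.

Each stage multiplies the ratio by α = √(3.02/2.02), so after 10 stages the overall factor is α^10 = (3.02/2.02)^(10/2).
= 1.49505^5 = 7.47.

7.47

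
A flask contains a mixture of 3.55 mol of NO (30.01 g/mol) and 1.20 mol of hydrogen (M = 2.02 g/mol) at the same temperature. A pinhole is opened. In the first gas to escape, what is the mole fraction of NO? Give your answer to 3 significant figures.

0.434

Effusion rate of each component ∝ n_i/√M_i (partial pressure × 1/√M).
x_NO(eff) = (n_NO/√M_NO) / (n_NO/√M_NO + n_H₂/√M_H₂)
= (3.55/√30.01) / (3.55/√30.01 + 1.20/√2.02) = 0.6480/(0.6480 + 0.8443) = 0.434.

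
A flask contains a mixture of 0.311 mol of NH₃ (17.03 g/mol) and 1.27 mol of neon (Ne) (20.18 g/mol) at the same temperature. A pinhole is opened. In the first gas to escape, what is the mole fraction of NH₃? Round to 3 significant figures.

Each component's effusion rate ∝ (its partial pressure)·(1/√M) ∝ n_i/√M_i.
Mole fraction of NH₃ in the effusate = (n_NH₃/√M_NH₃) / (n_NH₃/√M_NH₃ + n_Ne/√M_Ne)
= (0.311/√17.03) / (0.311/√17.03 + 1.27/√20.18) = 0.07536/(0.07536 + 0.2827) = 0.210.

0.210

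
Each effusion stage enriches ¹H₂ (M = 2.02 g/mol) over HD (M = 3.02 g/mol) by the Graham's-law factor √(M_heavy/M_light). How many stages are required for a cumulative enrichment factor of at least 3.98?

Per stage α = (3.02/2.02)^(1/2) = 1.49505^0.5, giving ln α = 0.2011.
Need α^N ≥ 3.98 ⇒ N ≥ ln(3.98) / ln α = 1.381 / 0.2011 = 6.87.
Rounding up, N = 7 stages.

7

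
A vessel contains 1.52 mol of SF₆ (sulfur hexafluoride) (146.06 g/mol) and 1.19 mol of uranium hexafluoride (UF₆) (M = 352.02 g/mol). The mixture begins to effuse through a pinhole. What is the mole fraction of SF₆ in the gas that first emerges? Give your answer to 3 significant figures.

0.665

The effusion rate of species i is ∝ p_i/√M_i ∝ n_i/√M_i.
Mole fraction of SF₆ in the effusate = (n_SF₆/√M_SF₆) / (n_SF₆/√M_SF₆ + n_UF₆/√M_UF₆)
= (1.52/√146.06) / (1.52/√146.06 + 1.19/√352.02) = 0.1258/(0.1258 + 0.06343) = 0.665.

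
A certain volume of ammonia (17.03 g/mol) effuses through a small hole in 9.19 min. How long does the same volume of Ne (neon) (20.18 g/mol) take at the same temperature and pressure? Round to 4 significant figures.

10.00 min

By Graham's law, t_Ne/t_NH₃ = √(M_Ne/M_NH₃) = √(20.18/17.03) = √1.185 = 1.089.
So the time for Ne is 9.19 × 1.089 = 10.00 min.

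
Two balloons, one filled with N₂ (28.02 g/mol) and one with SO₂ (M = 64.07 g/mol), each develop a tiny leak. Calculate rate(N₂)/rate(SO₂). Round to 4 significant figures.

1.512

By Graham's law, rate_N₂/rate_SO₂ = √(M_SO₂/M_N₂) = √(64.07/28.02) = √2.287 = 1.512.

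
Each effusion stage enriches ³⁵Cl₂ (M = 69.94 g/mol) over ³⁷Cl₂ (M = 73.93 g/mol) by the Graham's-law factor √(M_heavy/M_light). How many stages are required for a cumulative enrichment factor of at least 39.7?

Per stage α = (73.93/69.94)^(1/2) = 1.05705^0.5, giving ln α = 0.02774.
Need α^N ≥ 39.7 ⇒ N ≥ ln(39.7) / ln α = 3.681 / 0.02774 = 132.71.
Minimum whole number of stages: N = 133.

133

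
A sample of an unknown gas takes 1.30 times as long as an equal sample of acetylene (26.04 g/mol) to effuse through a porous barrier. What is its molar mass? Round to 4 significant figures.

44.01 g/mol

Since effusion rate ∝ 1/√M, t_X/t_C₂H₂ = √(M_X/M_C₂H₂).
1.30 = √(M_X/26.04)
M_X = 26.04 × 1.30² = 26.04 × 1.690 = 44.01 g/mol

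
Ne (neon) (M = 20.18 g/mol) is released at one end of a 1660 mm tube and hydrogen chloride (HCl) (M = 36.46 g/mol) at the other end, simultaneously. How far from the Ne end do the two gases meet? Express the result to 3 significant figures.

Distances travelled in equal time are proportional to diffusion rates, so d_Ne/d_HCl = √(M_HCl/M_Ne) = √(36.46/20.18) = 1.344.
With d_Ne + d_HCl = 1660 mm, d_HCl = 1660/(1 + 1.344) = 708.1 mm.
d_Ne = 1660 − 708.1 = 952 mm.

952 mm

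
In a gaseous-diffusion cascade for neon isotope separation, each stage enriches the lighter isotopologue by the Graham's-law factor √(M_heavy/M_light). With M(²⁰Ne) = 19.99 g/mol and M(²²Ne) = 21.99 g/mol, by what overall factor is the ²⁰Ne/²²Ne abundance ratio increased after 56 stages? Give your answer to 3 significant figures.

Overall factor = α^56 with α = √(21.99/19.99), i.e. (21.99/19.99)^(56/2).
= 1.10005^28 = 14.4.

14.4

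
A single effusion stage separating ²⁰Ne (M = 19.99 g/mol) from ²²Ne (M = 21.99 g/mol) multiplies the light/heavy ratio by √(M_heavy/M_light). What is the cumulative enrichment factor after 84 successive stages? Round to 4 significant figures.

Overall factor = α^84 with α = √(21.99/19.99), i.e. (21.99/19.99)^(84/2).
= 1.10005^42 = 54.87.

54.87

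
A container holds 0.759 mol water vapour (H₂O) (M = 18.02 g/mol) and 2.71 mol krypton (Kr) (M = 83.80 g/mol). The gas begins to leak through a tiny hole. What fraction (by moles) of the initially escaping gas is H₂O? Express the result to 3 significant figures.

Effusion rate of each component ∝ n_i/√M_i (partial pressure × 1/√M).
So x_H₂O in the escaping gas = (n_H₂O/√M_H₂O) / Σ(n_i/√M_i)
= (0.759/√18.02) / (0.759/√18.02 + 2.71/√83.80) = 0.1788/(0.1788 + 0.2960) = 0.377.

0.377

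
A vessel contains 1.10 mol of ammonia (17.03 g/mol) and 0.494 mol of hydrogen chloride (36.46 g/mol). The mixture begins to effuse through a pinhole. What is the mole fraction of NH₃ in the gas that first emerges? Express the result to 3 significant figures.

Effusion rate of each component ∝ n_i/√M_i (partial pressure × 1/√M).
So x_NH₃ in the escaping gas = (n_NH₃/√M_NH₃) / Σ(n_i/√M_i)
= (1.10/√17.03) / (1.10/√17.03 + 0.494/√36.46) = 0.2666/(0.2666 + 0.08181) = 0.765.

0.765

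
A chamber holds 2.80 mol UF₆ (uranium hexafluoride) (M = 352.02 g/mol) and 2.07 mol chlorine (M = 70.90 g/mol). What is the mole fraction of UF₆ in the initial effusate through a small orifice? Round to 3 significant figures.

0.378

Rate_i ∝ x_i/√M_i (Graham's law weighted by mole fraction), so the effusate composition follows n_i/√M_i.
Mole fraction of UF₆ in the effusate = (n_UF₆/√M_UF₆) / (n_UF₆/√M_UF₆ + n_Cl₂/√M_Cl₂)
= (2.80/√352.02) / (2.80/√352.02 + 2.07/√70.90) = 0.1492/(0.1492 + 0.2458) = 0.378.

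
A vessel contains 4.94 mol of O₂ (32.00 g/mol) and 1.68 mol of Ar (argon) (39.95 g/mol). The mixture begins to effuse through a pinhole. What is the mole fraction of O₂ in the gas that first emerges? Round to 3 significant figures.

0.767

Each component's effusion rate ∝ (its partial pressure)·(1/√M) ∝ n_i/√M_i.
So x_O₂ in the escaping gas = (n_O₂/√M_O₂) / Σ(n_i/√M_i)
= (4.94/√32.00) / (4.94/√32.00 + 1.68/√39.95) = 0.8733/(0.8733 + 0.2658) = 0.767.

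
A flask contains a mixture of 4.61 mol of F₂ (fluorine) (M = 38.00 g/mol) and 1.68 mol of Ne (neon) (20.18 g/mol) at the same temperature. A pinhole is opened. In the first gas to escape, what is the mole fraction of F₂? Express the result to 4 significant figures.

0.6666

Rate_i ∝ x_i/√M_i (Graham's law weighted by mole fraction), so the effusate composition follows n_i/√M_i.
x_F₂(eff) = (n_F₂/√M_F₂) / (n_F₂/√M_F₂ + n_Ne/√M_Ne)
= (4.61/√38.00) / (4.61/√38.00 + 1.68/√20.18) = 0.7478/(0.7478 + 0.3740) = 0.6666.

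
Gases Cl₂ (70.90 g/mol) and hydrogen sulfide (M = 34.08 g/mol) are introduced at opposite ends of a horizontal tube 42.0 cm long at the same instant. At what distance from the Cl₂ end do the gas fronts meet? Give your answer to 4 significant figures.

17.20 cm

The fronts meet when d_Cl₂ + d_H₂S = L with d_Cl₂/d_H₂S = √(M_H₂S/M_Cl₂) (Graham's law). Here √(M_H₂S/M_Cl₂) = √(34.08/70.90) = 0.6933.
With d_Cl₂ + d_H₂S = 42.0 cm, d_H₂S = 42.0/(1 + 0.6933) = 24.80 cm.
d_Cl₂ = 42.0 − 24.80 = 17.20 cm.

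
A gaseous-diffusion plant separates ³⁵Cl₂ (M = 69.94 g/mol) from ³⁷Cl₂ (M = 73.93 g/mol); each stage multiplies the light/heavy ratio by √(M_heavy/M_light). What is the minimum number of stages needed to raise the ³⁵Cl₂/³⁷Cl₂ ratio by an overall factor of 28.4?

121

With α = √(73.93/69.94) per stage, ln α = ½ ln(1.05705) = 0.02774.
Need α^N ≥ 28.4 ⇒ N ≥ ln(28.4) / ln α = 3.346 / 0.02774 = 120.63.
Rounding up, N = 121 stages.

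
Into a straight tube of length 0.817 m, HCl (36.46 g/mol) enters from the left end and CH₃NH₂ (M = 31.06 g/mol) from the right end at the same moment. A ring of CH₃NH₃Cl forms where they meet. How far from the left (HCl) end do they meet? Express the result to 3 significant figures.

0.392 m

Distances travelled in equal time are proportional to diffusion rates, so d_HCl/d_CH₃NH₂ = √(M_CH₃NH₂/M_HCl) = √(31.06/36.46) = 0.9230.
With d_HCl + d_CH₃NH₂ = 0.817 m, d_CH₃NH₂ = 0.817/(1 + 0.9230) = 0.4249 m.
d_HCl = 0.817 − 0.4249 = 0.392 m.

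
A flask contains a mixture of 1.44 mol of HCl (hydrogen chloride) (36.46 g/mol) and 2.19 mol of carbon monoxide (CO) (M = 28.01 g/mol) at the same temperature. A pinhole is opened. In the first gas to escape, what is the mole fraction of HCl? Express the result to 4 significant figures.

Each component's effusion rate ∝ (its partial pressure)·(1/√M) ∝ n_i/√M_i.
So x_HCl in the escaping gas = (n_HCl/√M_HCl) / Σ(n_i/√M_i)
= (1.44/√36.46) / (1.44/√36.46 + 2.19/√28.01) = 0.2385/(0.2385 + 0.4138) = 0.3656.

0.3656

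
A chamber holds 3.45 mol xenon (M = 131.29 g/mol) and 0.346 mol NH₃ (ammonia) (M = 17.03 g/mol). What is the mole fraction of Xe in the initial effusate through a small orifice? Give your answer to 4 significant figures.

The effusion rate of species i is ∝ p_i/√M_i ∝ n_i/√M_i.
x_Xe(eff) = (n_Xe/√M_Xe) / (n_Xe/√M_Xe + n_NH₃/√M_NH₃)
= (3.45/√131.29) / (3.45/√131.29 + 0.346/√17.03) = 0.3011/(0.3011 + 0.08384) = 0.7822.

0.7822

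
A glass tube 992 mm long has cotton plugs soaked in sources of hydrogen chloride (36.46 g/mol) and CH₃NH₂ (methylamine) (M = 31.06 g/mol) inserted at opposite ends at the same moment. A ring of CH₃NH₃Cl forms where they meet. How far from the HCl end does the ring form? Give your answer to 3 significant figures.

Graham's law gives d_HCl/d_CH₃NH₂ = rate_HCl/rate_CH₃NH₂ = √(M_CH₃NH₂/M_HCl) = √(31.06/36.46) = 0.9230.
With d_HCl + d_CH₃NH₂ = 992 mm, d_CH₃NH₂ = 992/(1 + 0.9230) = 515.9 mm.
d_HCl = 992 − 515.9 = 476 mm.

476 mm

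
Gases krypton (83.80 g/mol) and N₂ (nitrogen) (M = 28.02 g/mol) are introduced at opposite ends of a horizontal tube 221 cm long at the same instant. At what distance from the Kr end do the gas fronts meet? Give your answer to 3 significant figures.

81.0 cm

Distances travelled in equal time are proportional to diffusion rates, so d_Kr/d_N₂ = √(M_N₂/M_Kr) = √(28.02/83.80) = 0.5782.
With d_Kr + d_N₂ = 221 cm, d_N₂ = 221/(1 + 0.5782) = 140.0 cm.
d_Kr = 221 − 140.0 = 81.0 cm.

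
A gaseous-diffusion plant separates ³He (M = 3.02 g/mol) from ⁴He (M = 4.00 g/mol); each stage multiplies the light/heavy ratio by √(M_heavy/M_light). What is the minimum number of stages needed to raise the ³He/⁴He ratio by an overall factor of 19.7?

With α = √(4.00/3.02) per stage, ln α = ½ ln(1.32450) = 0.1405.
Need α^N ≥ 19.7 ⇒ N ≥ ln(19.7) / ln α = 2.981 / 0.1405 = 21.21.
So at least 22 stages are needed.

22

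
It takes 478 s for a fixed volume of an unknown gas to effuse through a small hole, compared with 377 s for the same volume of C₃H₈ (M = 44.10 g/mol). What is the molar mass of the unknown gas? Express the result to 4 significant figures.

70.89 g/mol

Using Graham's law: t_X/t_C₃H₈ = √(M_X/M_C₃H₈).
478/377 = 1.268 = √(M_X/44.10)
M_X = 44.10 × 1.268² = 44.10 × 1.608 = 70.89 g/mol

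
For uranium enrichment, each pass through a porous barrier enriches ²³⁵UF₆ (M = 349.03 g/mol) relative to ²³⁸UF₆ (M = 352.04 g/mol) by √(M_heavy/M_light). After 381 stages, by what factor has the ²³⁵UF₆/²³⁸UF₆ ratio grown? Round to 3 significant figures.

5.13

Each stage multiplies the ratio by α = √(352.04/349.03), so after 381 stages the overall factor is α^381 = (352.04/349.03)^(381/2).
= 1.00862^(381/2) = 5.13.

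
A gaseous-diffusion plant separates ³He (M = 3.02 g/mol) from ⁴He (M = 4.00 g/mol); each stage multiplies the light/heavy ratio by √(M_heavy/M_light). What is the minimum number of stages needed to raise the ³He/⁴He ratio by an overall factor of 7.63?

15

Single-stage factor α = √(4.00/3.02), so ln α = ½ ln(1.32450) = 0.1405.
Need α^N ≥ 7.63 ⇒ N ≥ ln(7.63) / ln α = 2.032 / 0.1405 = 14.46.
Minimum whole number of stages: N = 15.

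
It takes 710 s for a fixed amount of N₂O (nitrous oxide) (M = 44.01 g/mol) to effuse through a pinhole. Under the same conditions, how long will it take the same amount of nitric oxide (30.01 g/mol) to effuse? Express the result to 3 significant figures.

By Graham's law, t_NO/t_N₂O = √(M_NO/M_N₂O) = √(30.01/44.01) = √0.6819 = 0.8258.
So the time for NO is 710 × 0.8258 = 586 s.

586 s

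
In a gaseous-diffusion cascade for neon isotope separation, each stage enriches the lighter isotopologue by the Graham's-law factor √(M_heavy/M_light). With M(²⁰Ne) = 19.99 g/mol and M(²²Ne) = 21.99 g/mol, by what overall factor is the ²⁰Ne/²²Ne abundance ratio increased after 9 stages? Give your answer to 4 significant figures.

The single-stage factor is √(M_heavy/M_light), so 9 stages give [√(21.99/19.99)]^9 = (21.99/19.99)^(9/2).
= 1.10005^(9/2) = 1.536.

1.536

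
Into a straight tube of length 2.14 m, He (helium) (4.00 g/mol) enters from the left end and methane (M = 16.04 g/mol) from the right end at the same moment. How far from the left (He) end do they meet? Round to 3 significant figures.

Distances travelled in equal time are proportional to diffusion rates, so d_He/d_CH₄ = √(M_CH₄/M_He) = √(16.04/4.00) = 2.002.
With d_He + d_CH₄ = 2.14 m, d_CH₄ = 2.14/(1 + 2.002) = 0.7127 m.
d_He = 2.14 − 0.7127 = 1.43 m.

1.43 m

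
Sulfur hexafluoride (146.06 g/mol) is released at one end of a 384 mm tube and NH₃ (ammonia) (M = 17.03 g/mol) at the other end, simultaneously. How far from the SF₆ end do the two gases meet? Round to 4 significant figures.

Distances travelled in equal time are proportional to diffusion rates, so d_SF₆/d_NH₃ = √(M_NH₃/M_SF₆) = √(17.03/146.06) = 0.3415.
With d_SF₆ + d_NH₃ = 384 mm, d_NH₃ = 384/(1 + 0.3415) = 286.3 mm.
d_SF₆ = 384 − 286.3 = 97.75 mm.

97.75 mm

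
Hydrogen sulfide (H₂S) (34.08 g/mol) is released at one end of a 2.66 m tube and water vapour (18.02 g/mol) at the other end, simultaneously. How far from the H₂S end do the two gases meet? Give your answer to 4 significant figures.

1.120 m

The fronts meet when d_H₂S + d_H₂O = L with d_H₂S/d_H₂O = √(M_H₂O/M_H₂S) (Graham's law). Here √(M_H₂O/M_H₂S) = √(18.02/34.08) = 0.7272.
With d_H₂S + d_H₂O = 2.66 m, d_H₂O = 2.66/(1 + 0.7272) = 1.540 m.
d_H₂S = 2.66 − 1.540 = 1.120 m.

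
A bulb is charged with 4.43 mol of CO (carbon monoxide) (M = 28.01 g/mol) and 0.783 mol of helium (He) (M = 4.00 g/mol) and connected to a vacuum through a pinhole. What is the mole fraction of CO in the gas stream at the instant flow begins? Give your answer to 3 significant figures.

The effusion rate of species i is ∝ p_i/√M_i ∝ n_i/√M_i.
So x_CO in the escaping gas = (n_CO/√M_CO) / Σ(n_i/√M_i)
= (4.43/√28.01) / (4.43/√28.01 + 0.783/√4.00) = 0.8370/(0.8370 + 0.3915) = 0.681.

0.681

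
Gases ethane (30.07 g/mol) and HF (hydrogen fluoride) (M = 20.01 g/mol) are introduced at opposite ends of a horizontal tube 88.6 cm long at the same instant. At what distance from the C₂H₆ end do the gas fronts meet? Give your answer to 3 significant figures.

Distances travelled in equal time are proportional to diffusion rates, so d_C₂H₆/d_HF = √(M_HF/M_C₂H₆) = √(20.01/30.07) = 0.8157.
With d_C₂H₆ + d_HF = 88.6 cm, d_HF = 88.6/(1 + 0.8157) = 48.80 cm.
d_C₂H₆ = 88.6 − 48.80 = 39.8 cm.

39.8 cm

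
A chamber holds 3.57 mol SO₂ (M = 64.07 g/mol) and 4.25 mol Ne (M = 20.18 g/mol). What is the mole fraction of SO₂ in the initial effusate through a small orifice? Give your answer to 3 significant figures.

Effusion rate of each component ∝ n_i/√M_i (partial pressure × 1/√M).
x_SO₂(eff) = (n_SO₂/√M_SO₂) / (n_SO₂/√M_SO₂ + n_Ne/√M_Ne)
= (3.57/√64.07) / (3.57/√64.07 + 4.25/√20.18) = 0.4460/(0.4460 + 0.9461) = 0.320.

0.320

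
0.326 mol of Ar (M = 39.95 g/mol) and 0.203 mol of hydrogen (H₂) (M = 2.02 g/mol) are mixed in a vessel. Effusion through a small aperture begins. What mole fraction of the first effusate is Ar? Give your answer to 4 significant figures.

0.2653

The effusion rate of species i is ∝ p_i/√M_i ∝ n_i/√M_i.
Mole fraction of Ar in the effusate = (n_Ar/√M_Ar) / (n_Ar/√M_Ar + n_H₂/√M_H₂)
= (0.326/√39.95) / (0.326/√39.95 + 0.203/√2.02) = 0.05158/(0.05158 + 0.1428) = 0.2653.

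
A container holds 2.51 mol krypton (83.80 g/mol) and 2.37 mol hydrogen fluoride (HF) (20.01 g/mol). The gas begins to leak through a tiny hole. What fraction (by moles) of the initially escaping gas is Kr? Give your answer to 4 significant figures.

0.3410

Rate_i ∝ x_i/√M_i (Graham's law weighted by mole fraction), so the effusate composition follows n_i/√M_i.
Mole fraction of Kr in the effusate = (n_Kr/√M_Kr) / (n_Kr/√M_Kr + n_HF/√M_HF)
= (2.51/√83.80) / (2.51/√83.80 + 2.37/√20.01) = 0.2742/(0.2742 + 0.5298) = 0.3410.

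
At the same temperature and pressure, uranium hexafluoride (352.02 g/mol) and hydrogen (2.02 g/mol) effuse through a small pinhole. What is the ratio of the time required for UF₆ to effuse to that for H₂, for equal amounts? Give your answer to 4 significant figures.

From Graham's law, t_UF₆/t_H₂ = √(M_UF₆/M_H₂) = √(352.02/2.02) = √174.3 = 13.20.

13.20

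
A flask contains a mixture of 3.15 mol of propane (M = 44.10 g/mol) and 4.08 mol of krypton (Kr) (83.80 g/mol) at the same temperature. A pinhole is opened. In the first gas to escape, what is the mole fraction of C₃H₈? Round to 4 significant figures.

0.5156

The effusion rate of species i is ∝ p_i/√M_i ∝ n_i/√M_i.
Mole fraction of C₃H₈ in the effusate = (n_C₃H₈/√M_C₃H₈) / (n_C₃H₈/√M_C₃H₈ + n_Kr/√M_Kr)
= (3.15/√44.10) / (3.15/√44.10 + 4.08/√83.80) = 0.4743/(0.4743 + 0.4457) = 0.5156.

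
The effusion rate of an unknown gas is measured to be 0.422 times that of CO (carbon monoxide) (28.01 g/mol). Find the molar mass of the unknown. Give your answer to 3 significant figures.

Since effusion rate ∝ 1/√M, rate_X/rate_CO = √(M_CO/M_X).
0.422 = √(28.01/M_X)
M_X = 28.01 / 0.422² = 28.01 / 0.1781 = 157 g/mol

157 g/mol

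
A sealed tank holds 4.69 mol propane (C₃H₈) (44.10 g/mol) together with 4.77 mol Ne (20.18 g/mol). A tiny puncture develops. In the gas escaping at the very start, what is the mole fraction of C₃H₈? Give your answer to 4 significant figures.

The effusion rate of species i is ∝ p_i/√M_i ∝ n_i/√M_i.
x_C₃H₈(eff) = (n_C₃H₈/√M_C₃H₈) / (n_C₃H₈/√M_C₃H₈ + n_Ne/√M_Ne)
= (4.69/√44.10) / (4.69/√44.10 + 4.77/√20.18) = 0.7062/(0.7062 + 1.062) = 0.3994.

0.3994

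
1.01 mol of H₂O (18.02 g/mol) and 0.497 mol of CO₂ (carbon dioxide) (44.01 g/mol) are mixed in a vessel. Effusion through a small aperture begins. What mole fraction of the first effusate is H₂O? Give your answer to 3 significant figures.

0.761

Each component's effusion rate ∝ (its partial pressure)·(1/√M) ∝ n_i/√M_i.
x_H₂O(eff) = (n_H₂O/√M_H₂O) / (n_H₂O/√M_H₂O + n_CO₂/√M_CO₂)
= (1.01/√18.02) / (1.01/√18.02 + 0.497/√44.01) = 0.2379/(0.2379 + 0.07492) = 0.761.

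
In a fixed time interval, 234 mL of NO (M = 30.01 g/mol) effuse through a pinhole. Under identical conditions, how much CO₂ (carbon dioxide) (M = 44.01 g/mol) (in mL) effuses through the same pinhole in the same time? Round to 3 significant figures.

By Graham's law, rate_CO₂/rate_NO = √(M_NO/M_CO₂) = √(30.01/44.01) = √0.6819 = 0.8258.
So the volume for CO₂ is 234 × 0.8258 = 193 mL.

193 mL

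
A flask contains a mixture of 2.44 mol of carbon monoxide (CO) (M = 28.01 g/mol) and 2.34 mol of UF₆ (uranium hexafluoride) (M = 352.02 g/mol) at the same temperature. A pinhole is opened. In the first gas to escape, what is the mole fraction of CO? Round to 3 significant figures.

0.787

Rate_i ∝ x_i/√M_i (Graham's law weighted by mole fraction), so the effusate composition follows n_i/√M_i.
So x_CO in the escaping gas = (n_CO/√M_CO) / Σ(n_i/√M_i)
= (2.44/√28.01) / (2.44/√28.01 + 2.34/√352.02) = 0.4610/(0.4610 + 0.1247) = 0.787.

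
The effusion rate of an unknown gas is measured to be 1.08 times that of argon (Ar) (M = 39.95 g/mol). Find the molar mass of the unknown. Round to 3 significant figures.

34.3 g/mol

By Graham's law, rate_X/rate_Ar = √(M_Ar/M_X).
1.08 = √(39.95/M_X)
M_X = 39.95 / 1.08² = 39.95 / 1.166 = 34.3 g/mol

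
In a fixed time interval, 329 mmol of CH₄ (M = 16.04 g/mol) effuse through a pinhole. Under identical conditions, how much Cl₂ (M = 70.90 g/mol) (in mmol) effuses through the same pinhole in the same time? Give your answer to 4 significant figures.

156.5 mmol

From Graham's law, rate_Cl₂/rate_CH₄ = √(M_CH₄/M_Cl₂) = √(16.04/70.90) = √0.2262 = 0.4756.
So the amount for Cl₂ is 329 × 0.4756 = 156.5 mmol.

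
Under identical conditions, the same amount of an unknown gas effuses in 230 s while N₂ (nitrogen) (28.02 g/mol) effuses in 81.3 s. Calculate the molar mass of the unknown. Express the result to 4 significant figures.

From Graham's law, t_X/t_N₂ = √(M_X/M_N₂).
230/81.3 = 2.829 = √(M_X/28.02)
M_X = 28.02 × 2.829² = 28.02 × 8.003 = 224.3 g/mol

224.3 g/mol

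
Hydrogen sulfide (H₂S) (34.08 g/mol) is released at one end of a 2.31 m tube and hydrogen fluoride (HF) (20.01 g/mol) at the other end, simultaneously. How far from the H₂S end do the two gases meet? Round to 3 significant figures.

Distances travelled in equal time are proportional to diffusion rates, so d_H₂S/d_HF = √(M_HF/M_H₂S) = √(20.01/34.08) = 0.7663.
With d_H₂S + d_HF = 2.31 m, d_HF = 2.31/(1 + 0.7663) = 1.308 m.
d_H₂S = 2.31 − 1.308 = 1.00 m.

1.00 m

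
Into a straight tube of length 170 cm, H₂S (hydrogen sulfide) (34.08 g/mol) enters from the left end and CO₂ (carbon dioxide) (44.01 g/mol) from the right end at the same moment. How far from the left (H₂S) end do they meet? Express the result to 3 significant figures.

90.4 cm

Graham's law gives d_H₂S/d_CO₂ = rate_H₂S/rate_CO₂ = √(M_CO₂/M_H₂S) = √(44.01/34.08) = 1.136.
With d_H₂S + d_CO₂ = 170 cm, d_CO₂ = 170/(1 + 1.136) = 79.57 cm.
d_H₂S = 170 − 79.57 = 90.4 cm.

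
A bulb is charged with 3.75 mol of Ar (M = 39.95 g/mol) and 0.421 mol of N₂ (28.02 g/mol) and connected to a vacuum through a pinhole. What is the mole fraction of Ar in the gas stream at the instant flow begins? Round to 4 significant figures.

The effusion rate of species i is ∝ p_i/√M_i ∝ n_i/√M_i.
Mole fraction of Ar in the effusate = (n_Ar/√M_Ar) / (n_Ar/√M_Ar + n_N₂/√M_N₂)
= (3.75/√39.95) / (3.75/√39.95 + 0.421/√28.02) = 0.5933/(0.5933 + 0.07953) = 0.8818.

0.8818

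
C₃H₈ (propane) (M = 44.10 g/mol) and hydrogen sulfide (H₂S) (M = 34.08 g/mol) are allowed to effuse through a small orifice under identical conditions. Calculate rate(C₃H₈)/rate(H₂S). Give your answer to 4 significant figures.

Since effusion rate ∝ 1/√M, rate_C₃H₈/rate_H₂S = √(M_H₂S/M_C₃H₈) = √(34.08/44.10) = √0.7728 = 0.8791.

0.8791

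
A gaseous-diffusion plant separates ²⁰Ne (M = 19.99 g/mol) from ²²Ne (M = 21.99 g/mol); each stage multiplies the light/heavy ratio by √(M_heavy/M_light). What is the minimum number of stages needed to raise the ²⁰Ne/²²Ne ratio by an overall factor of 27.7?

70

Single-stage factor α = √(21.99/19.99), so ln α = ½ ln(1.10005) = 0.04768.
Need α^N ≥ 27.7 ⇒ N ≥ ln(27.7) / ln α = 3.321 / 0.04768 = 69.66.
Rounding up, N = 70 stages.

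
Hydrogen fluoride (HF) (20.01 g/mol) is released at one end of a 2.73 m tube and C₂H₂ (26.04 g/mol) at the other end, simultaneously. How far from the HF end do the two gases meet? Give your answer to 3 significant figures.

1.45 m

Distances travelled in equal time are proportional to diffusion rates, so d_HF/d_C₂H₂ = √(M_C₂H₂/M_HF) = √(26.04/20.01) = 1.141.
With d_HF + d_C₂H₂ = 2.73 m, d_C₂H₂ = 2.73/(1 + 1.141) = 1.275 m.
d_HF = 2.73 − 1.275 = 1.45 m.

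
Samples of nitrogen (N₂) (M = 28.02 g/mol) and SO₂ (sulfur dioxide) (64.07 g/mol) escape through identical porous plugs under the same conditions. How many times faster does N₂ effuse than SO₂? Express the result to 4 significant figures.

Using Graham's law: rate_N₂/rate_SO₂ = √(M_SO₂/M_N₂) = √(64.07/28.02) = √2.287 = 1.512.

1.512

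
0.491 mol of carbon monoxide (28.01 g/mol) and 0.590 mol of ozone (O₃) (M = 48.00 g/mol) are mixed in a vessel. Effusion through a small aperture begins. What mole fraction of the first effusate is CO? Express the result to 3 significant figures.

0.521

Effusion rate of each component ∝ n_i/√M_i (partial pressure × 1/√M).
Mole fraction of CO in the effusate = (n_CO/√M_CO) / (n_CO/√M_CO + n_O₃/√M_O₃)
= (0.491/√28.01) / (0.491/√28.01 + 0.590/√48.00) = 0.09277/(0.09277 + 0.08516) = 0.521.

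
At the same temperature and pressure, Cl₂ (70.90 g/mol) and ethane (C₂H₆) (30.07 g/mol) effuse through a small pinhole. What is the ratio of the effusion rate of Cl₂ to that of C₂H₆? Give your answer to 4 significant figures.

0.6512

By Graham's law, rate_Cl₂/rate_C₂H₆ = √(M_C₂H₆/M_Cl₂) = √(30.07/70.90) = √0.4241 = 0.6512.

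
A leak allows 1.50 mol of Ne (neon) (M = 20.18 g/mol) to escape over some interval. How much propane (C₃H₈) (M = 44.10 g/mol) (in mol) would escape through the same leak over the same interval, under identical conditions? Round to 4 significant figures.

1.015 mol

By Graham's law, rate_C₃H₈/rate_Ne = √(M_Ne/M_C₃H₈) = √(20.18/44.10) = √0.4576 = 0.6765.
So the amount for C₃H₈ is 1.50 × 0.6765 = 1.015 mol.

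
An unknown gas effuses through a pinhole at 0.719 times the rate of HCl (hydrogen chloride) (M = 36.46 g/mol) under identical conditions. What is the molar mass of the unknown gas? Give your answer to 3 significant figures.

70.5 g/mol

Graham's law gives rate_X/rate_HCl = √(M_HCl/M_X).
0.719 = √(36.46/M_X)
M_X = 36.46 / 0.719² = 36.46 / 0.5170 = 70.5 g/mol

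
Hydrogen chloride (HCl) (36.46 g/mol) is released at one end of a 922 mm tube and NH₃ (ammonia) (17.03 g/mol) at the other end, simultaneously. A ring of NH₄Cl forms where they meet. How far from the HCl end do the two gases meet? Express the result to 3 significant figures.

374 mm

Graham's law gives d_HCl/d_NH₃ = rate_HCl/rate_NH₃ = √(M_NH₃/M_HCl) = √(17.03/36.46) = 0.6834.
With d_HCl + d_NH₃ = 922 mm, d_NH₃ = 922/(1 + 0.6834) = 547.7 mm.
d_HCl = 922 − 547.7 = 374 mm.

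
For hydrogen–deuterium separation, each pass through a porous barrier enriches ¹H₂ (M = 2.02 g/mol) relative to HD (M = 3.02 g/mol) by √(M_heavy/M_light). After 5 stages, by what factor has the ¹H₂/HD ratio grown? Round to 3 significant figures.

2.73

After 5 stages the ratio has grown by (√(3.02/2.02))^5 = (3.02/2.02)^(5/2).
= 1.49505^(5/2) = 2.73.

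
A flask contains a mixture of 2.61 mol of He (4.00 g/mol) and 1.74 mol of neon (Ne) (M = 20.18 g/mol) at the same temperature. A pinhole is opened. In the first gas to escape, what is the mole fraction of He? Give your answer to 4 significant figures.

0.7711

Effusion rate of each component ∝ n_i/√M_i (partial pressure × 1/√M).
Mole fraction of He in the effusate = (n_He/√M_He) / (n_He/√M_He + n_Ne/√M_Ne)
= (2.61/√4.00) / (2.61/√4.00 + 1.74/√20.18) = 1.305/(1.305 + 0.3873) = 0.7711.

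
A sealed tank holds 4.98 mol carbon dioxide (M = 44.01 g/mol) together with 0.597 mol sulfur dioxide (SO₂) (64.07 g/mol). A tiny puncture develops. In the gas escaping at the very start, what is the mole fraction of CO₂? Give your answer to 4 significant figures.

Each component's effusion rate ∝ (its partial pressure)·(1/√M) ∝ n_i/√M_i.
Mole fraction of CO₂ in the effusate = (n_CO₂/√M_CO₂) / (n_CO₂/√M_CO₂ + n_SO₂/√M_SO₂)
= (4.98/√44.01) / (4.98/√44.01 + 0.597/√64.07) = 0.7507/(0.7507 + 0.07458) = 0.9096.

0.9096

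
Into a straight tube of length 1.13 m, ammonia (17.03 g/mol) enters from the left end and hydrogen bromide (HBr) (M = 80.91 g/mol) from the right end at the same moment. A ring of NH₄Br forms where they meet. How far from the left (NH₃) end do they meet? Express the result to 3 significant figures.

Graham's law gives d_NH₃/d_HBr = rate_NH₃/rate_HBr = √(M_HBr/M_NH₃) = √(80.91/17.03) = 2.180.
With d_NH₃ + d_HBr = 1.13 m, d_HBr = 1.13/(1 + 2.180) = 0.3554 m.
d_NH₃ = 1.13 − 0.3554 = 0.775 m.

0.775 m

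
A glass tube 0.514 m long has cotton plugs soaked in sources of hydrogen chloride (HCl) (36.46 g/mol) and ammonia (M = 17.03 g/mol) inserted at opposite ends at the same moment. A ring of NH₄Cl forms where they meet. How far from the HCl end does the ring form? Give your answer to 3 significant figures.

The fronts meet when d_HCl + d_NH₃ = L with d_HCl/d_NH₃ = √(M_NH₃/M_HCl) (Graham's law). Here √(M_NH₃/M_HCl) = √(17.03/36.46) = 0.6834.
With d_HCl + d_NH₃ = 0.514 m, d_NH₃ = 0.514/(1 + 0.6834) = 0.3053 m.
d_HCl = 0.514 − 0.3053 = 0.209 m.

0.209 m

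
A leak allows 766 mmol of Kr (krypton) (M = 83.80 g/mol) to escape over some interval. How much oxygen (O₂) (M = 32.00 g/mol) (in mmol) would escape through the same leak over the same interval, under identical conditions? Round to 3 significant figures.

1240 mmol

Using Graham's law: rate_O₂/rate_Kr = √(M_Kr/M_O₂) = √(83.80/32.00) = √2.619 = 1.618.
So the amount for O₂ is 766 × 1.618 = 1240 mmol.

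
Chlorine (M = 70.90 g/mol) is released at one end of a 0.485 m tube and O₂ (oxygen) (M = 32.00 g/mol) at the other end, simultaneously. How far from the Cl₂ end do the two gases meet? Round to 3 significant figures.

The fronts meet when d_Cl₂ + d_O₂ = L with d_Cl₂/d_O₂ = √(M_O₂/M_Cl₂) (Graham's law). Here √(M_O₂/M_Cl₂) = √(32.00/70.90) = 0.6718.
With d_Cl₂ + d_O₂ = 0.485 m, d_O₂ = 0.485/(1 + 0.6718) = 0.2901 m.
d_Cl₂ = 0.485 − 0.2901 = 0.195 m.

0.195 m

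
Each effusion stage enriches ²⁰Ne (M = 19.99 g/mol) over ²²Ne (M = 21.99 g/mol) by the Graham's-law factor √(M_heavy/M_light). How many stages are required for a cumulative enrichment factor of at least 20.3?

64

Single-stage factor α = √(21.99/19.99), so ln α = ½ ln(1.10005) = 0.04768.
Need α^N ≥ 20.3 ⇒ N ≥ ln(20.3) / ln α = 3.011 / 0.04768 = 63.15.
So at least 64 stages are needed.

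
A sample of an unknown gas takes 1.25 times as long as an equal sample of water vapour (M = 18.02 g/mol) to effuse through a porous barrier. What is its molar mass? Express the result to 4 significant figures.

Since effusion rate ∝ 1/√M, t_X/t_H₂O = √(M_X/M_H₂O).
1.25 = √(M_X/18.02)
M_X = 18.02 × 1.25² = 18.02 × 1.562 = 28.16 g/mol

28.16 g/mol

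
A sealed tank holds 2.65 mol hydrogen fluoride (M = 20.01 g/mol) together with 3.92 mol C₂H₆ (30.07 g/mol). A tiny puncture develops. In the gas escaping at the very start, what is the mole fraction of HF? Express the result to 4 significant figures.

0.4532

Effusion rate of each component ∝ n_i/√M_i (partial pressure × 1/√M).
So x_HF in the escaping gas = (n_HF/√M_HF) / Σ(n_i/√M_i)
= (2.65/√20.01) / (2.65/√20.01 + 3.92/√30.07) = 0.5924/(0.5924 + 0.7149) = 0.4532.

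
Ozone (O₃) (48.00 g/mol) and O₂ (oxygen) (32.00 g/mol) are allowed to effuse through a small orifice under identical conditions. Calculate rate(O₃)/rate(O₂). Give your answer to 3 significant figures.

0.816

Since effusion rate ∝ 1/√M, rate_O₃/rate_O₂ = √(M_O₂/M_O₃) = √(32.00/48.00) = √0.6667 = 0.816.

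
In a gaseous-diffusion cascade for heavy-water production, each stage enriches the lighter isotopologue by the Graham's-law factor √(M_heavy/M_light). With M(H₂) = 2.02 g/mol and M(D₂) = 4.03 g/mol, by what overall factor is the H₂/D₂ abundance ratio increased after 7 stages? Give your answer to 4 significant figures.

11.22

Each stage multiplies the ratio by α = √(4.03/2.02), so after 7 stages the overall factor is α^7 = (4.03/2.02)^(7/2).
= 1.99505^(7/2) = 11.22.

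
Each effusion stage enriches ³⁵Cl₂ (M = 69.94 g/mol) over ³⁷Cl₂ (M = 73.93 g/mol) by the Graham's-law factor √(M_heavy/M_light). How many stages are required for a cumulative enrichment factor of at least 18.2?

Single-stage factor α = √(73.93/69.94), so ln α = ½ ln(1.05705) = 0.02774.
Need α^N ≥ 18.2 ⇒ N ≥ ln(18.2) / ln α = 2.901 / 0.02774 = 104.59.
Rounding up, N = 105 stages.

105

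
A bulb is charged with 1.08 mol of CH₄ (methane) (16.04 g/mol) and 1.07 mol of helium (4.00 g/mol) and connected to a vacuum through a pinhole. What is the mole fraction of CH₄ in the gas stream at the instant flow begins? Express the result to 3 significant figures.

0.335

Effusion rate of each component ∝ n_i/√M_i (partial pressure × 1/√M).
Mole fraction of CH₄ in the effusate = (n_CH₄/√M_CH₄) / (n_CH₄/√M_CH₄ + n_He/√M_He)
= (1.08/√16.04) / (1.08/√16.04 + 1.07/√4.00) = 0.2697/(0.2697 + 0.5350) = 0.335.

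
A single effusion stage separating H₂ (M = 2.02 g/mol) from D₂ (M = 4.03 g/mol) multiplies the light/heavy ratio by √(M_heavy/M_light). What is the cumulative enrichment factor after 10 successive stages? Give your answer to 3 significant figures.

After 10 stages the ratio has grown by (√(4.03/2.02))^10 = (4.03/2.02)^(10/2).
= 1.99505^5 = 31.6.

31.6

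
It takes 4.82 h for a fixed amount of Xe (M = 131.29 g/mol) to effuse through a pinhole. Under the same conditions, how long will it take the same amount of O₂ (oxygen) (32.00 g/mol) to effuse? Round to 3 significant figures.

Using Graham's law: t_O₂/t_Xe = √(M_O₂/M_Xe) = √(32.00/131.29) = √0.2437 = 0.4937.
So the time for O₂ is 4.82 × 0.4937 = 2.38 h.

2.38 h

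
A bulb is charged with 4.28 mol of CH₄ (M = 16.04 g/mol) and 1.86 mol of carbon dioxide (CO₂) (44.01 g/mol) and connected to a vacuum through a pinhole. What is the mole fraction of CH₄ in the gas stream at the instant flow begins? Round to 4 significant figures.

Each component's effusion rate ∝ (its partial pressure)·(1/√M) ∝ n_i/√M_i.
Mole fraction of CH₄ in the effusate = (n_CH₄/√M_CH₄) / (n_CH₄/√M_CH₄ + n_CO₂/√M_CO₂)
= (4.28/√16.04) / (4.28/√16.04 + 1.86/√44.01) = 1.069/(1.069 + 0.2804) = 0.7922.

0.7922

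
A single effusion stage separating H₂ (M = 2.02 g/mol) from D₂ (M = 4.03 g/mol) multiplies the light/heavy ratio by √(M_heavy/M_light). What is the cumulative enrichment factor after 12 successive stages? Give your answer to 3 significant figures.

After 12 stages the ratio has grown by (√(4.03/2.02))^12 = (4.03/2.02)^(12/2).
= 1.99505^6 = 63.1.

63.1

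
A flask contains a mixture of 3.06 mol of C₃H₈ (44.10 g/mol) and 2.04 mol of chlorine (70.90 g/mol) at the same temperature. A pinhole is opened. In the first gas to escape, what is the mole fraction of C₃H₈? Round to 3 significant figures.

0.655

Rate_i ∝ x_i/√M_i (Graham's law weighted by mole fraction), so the effusate composition follows n_i/√M_i.
Mole fraction of C₃H₈ in the effusate = (n_C₃H₈/√M_C₃H₈) / (n_C₃H₈/√M_C₃H₈ + n_Cl₂/√M_Cl₂)
= (3.06/√44.10) / (3.06/√44.10 + 2.04/√70.90) = 0.4608/(0.4608 + 0.2423) = 0.655.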